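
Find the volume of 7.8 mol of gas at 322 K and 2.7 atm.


PV = nRT  (R = 0.08206 L·atm/(mol·K))
V = nRT/P = 7.8×0.08206×322/2.7
= 76.334 L

76.334 L


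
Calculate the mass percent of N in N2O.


M(N2O) = 2×14.01 + 1×16.0 = 44.02 g/mol
Mass of N = 2 × 14.01 = 28.02 g/mol
% N = 28.02/44.02 × 100 = 63.65%

63.65%


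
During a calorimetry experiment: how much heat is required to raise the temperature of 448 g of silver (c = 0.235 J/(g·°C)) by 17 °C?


q = mcΔT = 448 × 0.235 × 17
= 1789.76 J

1789.76 J


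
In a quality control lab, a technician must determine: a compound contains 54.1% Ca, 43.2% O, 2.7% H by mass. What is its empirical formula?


Assume 100 g sample. Moles of each element:
  Ca: 54.1/40.08 = 1.35 mol
  O: 43.2/16.0 = 2.7 mol
  H: 2.7/1.008 = 2.679 mol
Divide by smallest (1.35):
  Ca: 1.35/1.35 = 1.0
  O: 2.7/1.35 = 2.0
  H: 2.679/1.35 = 1.98
Empirical formula: CaO2H2

CaO2H2


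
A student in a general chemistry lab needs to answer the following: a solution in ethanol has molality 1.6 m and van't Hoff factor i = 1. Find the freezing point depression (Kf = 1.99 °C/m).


ΔTf = Kf × m × i
= 1.99 × 1.6 × 1
= 3.184 °C

3.184 °C


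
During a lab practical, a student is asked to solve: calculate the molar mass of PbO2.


M(PbO2) = 1×207.2 + 2×16.0
= 207.2 + 32.0
= 239.2 g/mol

239.2 g/mol


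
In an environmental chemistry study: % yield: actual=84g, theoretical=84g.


% yield = actual/theoretical × 100
= 84/84 × 100
= 100.0%

100.0%


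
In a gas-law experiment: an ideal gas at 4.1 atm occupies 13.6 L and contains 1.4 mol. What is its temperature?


PV = nRT  (R = 0.08206 L·atm/(mol·K))
T = PV/(nR) = 4.1×13.6/(1.4×0.08206)
= 55.76/0.114884
= 485.36 K

485.36 K


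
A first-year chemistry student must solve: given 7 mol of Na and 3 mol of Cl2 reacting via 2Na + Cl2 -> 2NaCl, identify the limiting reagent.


Mole ratio available / coefficient:
  Na: 7/2 = 3.500
  Cl2: 3/1 = 3.000
Smaller ratio is limiting.

Cl2


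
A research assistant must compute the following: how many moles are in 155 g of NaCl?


M(NaCl) = 58.44 g/mol
n = mass/M = 155/58.44 = 2.6523 mol

2.6523 mol


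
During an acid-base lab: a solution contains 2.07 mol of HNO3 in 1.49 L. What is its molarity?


M = n/V = 2.07/1.49 = 1.389 mol/L

1.389 M


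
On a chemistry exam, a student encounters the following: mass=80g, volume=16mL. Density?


ρ = mass/volume
= 80/16
= 5.0 g/mL

5.0 g/mL


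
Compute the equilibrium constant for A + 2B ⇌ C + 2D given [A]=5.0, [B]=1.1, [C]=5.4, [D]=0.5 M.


Kc = [C][D]^2/([A][B]^2)
= (5.4^1 × 0.5^2)/(5.0^1 × 1.1^2)
= 1.35/6.05
= 0.2231

0.2231


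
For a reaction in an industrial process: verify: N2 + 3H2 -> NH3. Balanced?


Equation: N2 + 3H2 -> NH3
Check atoms: H: 6≠3, N: 2≠1
Not balanced

No, not balanced


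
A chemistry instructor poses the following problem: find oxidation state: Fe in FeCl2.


x + 2(-1) = 0, so x = +2
Oxidation number: +2

+2


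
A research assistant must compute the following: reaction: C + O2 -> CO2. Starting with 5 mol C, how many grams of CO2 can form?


Mole ratio CO2:C = 1:1
n(CO2) = 5 × 1/1 = 5.000 mol
mass = 5.000 × 44.01 = 220.05 g

220.05 g


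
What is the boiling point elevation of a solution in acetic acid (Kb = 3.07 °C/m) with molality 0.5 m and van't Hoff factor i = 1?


ΔTb = Kb × m × i
= 3.07 × 0.5 × 1
= 1.535 °C

1.535 °C


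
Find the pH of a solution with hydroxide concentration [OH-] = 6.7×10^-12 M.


pOH = -log10([OH-]) = -log10(6.7×10^-12)
= 12 - log10(6.7) = 11.17
pH = 14 - pOH = 14 - 11.17 = 2.83

2.83


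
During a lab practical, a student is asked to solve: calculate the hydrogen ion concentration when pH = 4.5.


[H+] = 10^(-pH) = 10^(-4.5)
= 3.16×10^-5 M

3.16×10^-5 M


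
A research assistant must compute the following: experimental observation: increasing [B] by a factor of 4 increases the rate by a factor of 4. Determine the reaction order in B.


rate ∝ [B]^n
4^n = 4 → n = 1
Order in B: 1

1


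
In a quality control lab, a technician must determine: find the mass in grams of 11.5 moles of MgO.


M(MgO) = 40.31 g/mol
mass = n × M = 11.5 × 40.31 = 463.57 g

463.57 g


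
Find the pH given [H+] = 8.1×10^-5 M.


pH = -log10([H+]) = -log10(8.1×10^-5)
= 5 - log10(8.1)
= 5 - 0.91
= 4.09

4.09


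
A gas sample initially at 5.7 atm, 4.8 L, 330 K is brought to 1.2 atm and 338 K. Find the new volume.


P1V1/T1 = P2V2/T2
V2 = P1V1T2/(T1P2)
= 5.7×4.8×338/(330×1.2)
= 23.353 L

23.353 L


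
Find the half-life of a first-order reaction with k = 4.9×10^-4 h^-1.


t½ = ln2/k = 0.693147/(4.9×10^-4 h^-1)
= 1415 h

1415 h


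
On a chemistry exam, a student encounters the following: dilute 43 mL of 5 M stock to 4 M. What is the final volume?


C1V1 = C2V2
5 × 43 = 4 × V2
V2 = 215/4 = 53.75 mL

53.75 mL


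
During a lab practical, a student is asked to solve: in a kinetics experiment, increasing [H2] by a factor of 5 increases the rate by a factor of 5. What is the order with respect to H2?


rate ∝ [H2]^n
5^n = 5 → n = 1
Order in H2: 1

1


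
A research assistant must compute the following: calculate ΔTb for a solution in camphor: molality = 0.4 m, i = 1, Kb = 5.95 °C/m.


ΔTb = Kb × m × i
= 5.95 × 0.4 × 1
= 2.38 °C

2.38 °C


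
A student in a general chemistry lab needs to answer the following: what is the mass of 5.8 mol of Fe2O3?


M(Fe2O3) = 159.7 g/mol
mass = n × M = 5.8 × 159.7 = 926.26 g

926.26 g


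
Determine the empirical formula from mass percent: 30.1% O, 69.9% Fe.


Assume 100 g sample. Moles of each element:
  O: 30.1/16.0 = 1.881 mol
  Fe: 69.9/55.85 = 1.252 mol
Divide by smallest (1.252):
  O: 1.881/1.252 = 1.5
  Fe: 1.252/1.252 = 1.0
Multiply all ratios by 2 to obtain whole numbers.
Empirical formula: Fe2O3

Fe2O3


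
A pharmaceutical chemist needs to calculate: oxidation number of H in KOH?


H is +1 with nonmetals
Oxidation number: +1

+1


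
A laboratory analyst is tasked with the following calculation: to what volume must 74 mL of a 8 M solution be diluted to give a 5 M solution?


C1V1 = C2V2
8 × 74 = 5 × V2
V2 = 592/5 = 118.4 mL

118.4 mL


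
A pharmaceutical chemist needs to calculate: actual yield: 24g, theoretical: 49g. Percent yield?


% yield = actual/theoretical × 100
= 24/49 × 100
= 48.98%

48.98%


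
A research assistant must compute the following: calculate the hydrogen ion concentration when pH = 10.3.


[H+] = 10^(-pH) = 10^(-10.3)
= 5.01×10^-11 M

5.01×10^-11 M


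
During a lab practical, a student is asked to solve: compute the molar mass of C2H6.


M(C2H6) = 2×12.01 + 6×1.008
= 24.02 + 6.05
= 30.07 g/mol

30.07 g/mol


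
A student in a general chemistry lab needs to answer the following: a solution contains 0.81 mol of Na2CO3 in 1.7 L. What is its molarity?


M = n/V = 0.81/1.7 = 0.476 mol/L

0.476 M


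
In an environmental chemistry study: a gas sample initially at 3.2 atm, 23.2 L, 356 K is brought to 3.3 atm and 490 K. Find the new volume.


P1V1/T1 = P2V2/T2
V2 = P1V1T2/(T1P2)
= 3.2×23.2×490/(356×3.3)
= 30.965 L

30.965 L


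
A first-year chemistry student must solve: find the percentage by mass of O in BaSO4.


M(BaSO4) = 1×137.33 + 1×32.07 + 4×16.0 = 233.40 g/mol
Mass of O = 4 × 16.0 = 64.00 g/mol
% O = 64.00/233.40 × 100 = 27.42%

27.42%


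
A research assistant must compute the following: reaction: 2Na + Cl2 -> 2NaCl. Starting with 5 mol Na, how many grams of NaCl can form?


Mole ratio NaCl:Na = 2:2
n(NaCl) = 5 × 2/2 = 5.000 mol
mass = 5.000 × 58.44 = 292.2 g

292.2 g


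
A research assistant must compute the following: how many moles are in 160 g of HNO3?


M(HNO3) = 63.02 g/mol
n = mass/M = 160/63.02 = 2.5389 mol

2.5389 mol


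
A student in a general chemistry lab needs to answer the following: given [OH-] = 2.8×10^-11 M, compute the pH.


pOH = -log10([OH-]) = -log10(2.8×10^-11)
= 11 - log10(2.8) = 10.55
pH = 14 - pOH = 14 - 10.55 = 3.45

3.45


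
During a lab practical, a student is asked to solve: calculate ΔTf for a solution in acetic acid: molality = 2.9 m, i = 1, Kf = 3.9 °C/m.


ΔTf = Kf × m × i
= 3.9 × 2.9 × 1
= 11.31 °C

11.31 °C


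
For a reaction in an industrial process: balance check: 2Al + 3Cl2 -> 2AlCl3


Equation: 2Al + 3Cl2 -> 2AlCl3
Check atoms: Al: 2=2, Cl: 6=6
Balanced

Yes, balanced


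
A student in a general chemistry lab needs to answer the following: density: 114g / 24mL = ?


ρ = mass/volume
= 114/24
= 4.75 g/mL

4.75 g/mL


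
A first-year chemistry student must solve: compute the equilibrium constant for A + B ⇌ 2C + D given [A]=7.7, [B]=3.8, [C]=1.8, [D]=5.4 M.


Kc = [C]^2[D]/([A][B])
= (1.8^2 × 5.4^1)/(7.7^1 × 3.8^1)
= 17.496/29.26
= 0.5979

0.5979


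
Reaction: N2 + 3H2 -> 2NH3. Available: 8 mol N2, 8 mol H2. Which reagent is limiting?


Mole ratio available / coefficient:
  N2: 8/1 = 8.000
  H2: 8/3 = 2.667
Smaller ratio is limiting.

H2


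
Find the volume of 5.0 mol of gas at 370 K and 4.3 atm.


PV = nRT  (R = 0.08206 L·atm/(mol·K))
V = nRT/P = 5.0×0.08206×370/4.3
= 35.305 L

35.305 L


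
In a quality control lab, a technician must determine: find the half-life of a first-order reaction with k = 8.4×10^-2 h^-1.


t½ = ln2/k = 0.693147/(8.4×10^-2 h^-1)
= 8.252 h

8.252 h


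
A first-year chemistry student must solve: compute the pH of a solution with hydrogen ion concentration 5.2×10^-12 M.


pH = -log10([H+]) = -log10(5.2×10^-12)
= 12 - log10(5.2)
= 12 - 0.72
= 11.28

11.28


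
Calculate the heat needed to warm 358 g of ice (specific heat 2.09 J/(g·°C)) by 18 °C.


q = mcΔT = 358 × 2.09 × 18
= 13467.96 J

13467.96 J


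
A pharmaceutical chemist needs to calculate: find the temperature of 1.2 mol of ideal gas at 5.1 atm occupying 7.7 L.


PV = nRT  (R = 0.08206 L·atm/(mol·K))
T = PV/(nR) = 5.1×7.7/(1.2×0.08206)
= 39.27/0.098472
= 398.79 K

398.79 K


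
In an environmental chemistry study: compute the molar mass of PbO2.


M(PbO2) = 1×207.2 + 2×16.0
= 207.2 + 32.0
= 239.2 g/mol

239.2 g/mol


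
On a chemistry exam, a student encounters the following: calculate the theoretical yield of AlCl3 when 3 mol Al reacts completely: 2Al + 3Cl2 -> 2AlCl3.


Mole ratio AlCl3:Al = 2:2
n(AlCl3) = 3 × 2/2 = 3.000 mol
mass = 3.000 × 133.33 = 399.99 g

399.99 g


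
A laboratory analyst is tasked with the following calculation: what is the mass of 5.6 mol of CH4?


M(CH4) = 16.04 g/mol
mass = n × M = 5.6 × 16.04 = 89.82 g

89.82 g


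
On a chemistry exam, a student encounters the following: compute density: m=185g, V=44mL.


ρ = mass/volume
= 185/44
= 4.205 g/mL

4.205 g/mL


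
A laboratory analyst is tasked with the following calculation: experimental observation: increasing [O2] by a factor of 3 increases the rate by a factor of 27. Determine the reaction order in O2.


rate ∝ [O2]^n
3^n = 27 → n = 3
Order in O2: 3

3


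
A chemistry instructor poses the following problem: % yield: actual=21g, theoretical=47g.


% yield = actual/theoretical × 100
= 21/47 × 100
= 44.68%

44.68%


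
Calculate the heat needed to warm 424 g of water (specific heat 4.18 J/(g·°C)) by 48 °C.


q = mcΔT = 424 × 4.18 × 48
= 85071.36 J

85071.36 J


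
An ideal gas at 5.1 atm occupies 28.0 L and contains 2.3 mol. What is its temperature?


PV = nRT  (R = 0.08206 L·atm/(mol·K))
T = PV/(nR) = 5.1×28.0/(2.3×0.08206)
= 142.80/0.188738
= 756.60 K

756.60 K


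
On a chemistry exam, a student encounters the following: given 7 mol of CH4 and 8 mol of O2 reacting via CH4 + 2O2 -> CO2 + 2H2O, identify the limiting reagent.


Mole ratio available / coefficient:
  CH4: 7/1 = 7.000
  O2: 8/2 = 4.000
Smaller ratio is limiting.

O2


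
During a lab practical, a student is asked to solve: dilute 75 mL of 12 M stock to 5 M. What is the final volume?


C1V1 = C2V2
12 × 75 = 5 × V2
V2 = 900/5 = 180.0 mL

180.0 mL


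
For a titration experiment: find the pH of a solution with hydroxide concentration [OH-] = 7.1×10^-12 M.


pOH = -log10([OH-]) = -log10(7.1×10^-12)
= 12 - log10(7.1) = 11.15
pH = 14 - pOH = 14 - 11.15 = 2.85

2.85


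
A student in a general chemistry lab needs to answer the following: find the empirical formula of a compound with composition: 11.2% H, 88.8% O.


Assume 100 g sample. Moles of each element:
  H: 11.2/1.008 = 11.111 mol
  O: 88.8/16.0 = 5.55 mol
Divide by smallest (5.55):
  H: 11.111/5.55 = 2.0
  O: 5.55/5.55 = 1.0
Empirical formula: H2O

H2O


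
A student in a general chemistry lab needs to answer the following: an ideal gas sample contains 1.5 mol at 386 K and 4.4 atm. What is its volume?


PV = nRT  (R = 0.08206 L·atm/(mol·K))
V = nRT/P = 1.5×0.08206×386/4.4
= 10.798 L

10.798 L


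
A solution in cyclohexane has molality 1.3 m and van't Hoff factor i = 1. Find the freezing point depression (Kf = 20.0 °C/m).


ΔTf = Kf × m × i
= 20.0 × 1.3 × 1
= 26.0 °C

26.0 °C


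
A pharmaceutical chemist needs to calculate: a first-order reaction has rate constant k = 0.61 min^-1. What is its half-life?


t½ = ln2/k = 0.693147/(0.61 min^-1)
= 1.136 min

1.136 min


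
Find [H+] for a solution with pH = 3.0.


[H+] = 10^(-pH) = 10^(-3.0)
= 1.0×10^-3 M

1.0×10^-3 M


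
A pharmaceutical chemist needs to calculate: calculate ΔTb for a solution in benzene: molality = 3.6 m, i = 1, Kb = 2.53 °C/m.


ΔTb = Kb × m × i
= 2.53 × 3.6 × 1
= 9.108 °C

9.108 °C


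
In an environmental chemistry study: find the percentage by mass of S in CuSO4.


M(CuSO4) = 1×63.55 + 1×32.07 + 4×16.0 = 159.62 g/mol
Mass of S = 1 × 32.07 = 32.07 g/mol
% S = 32.07/159.62 × 100 = 20.09%

20.09%


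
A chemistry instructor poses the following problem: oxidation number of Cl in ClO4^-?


x + 4(-2) = -1, so x = +7
Oxidation number: +7

+7


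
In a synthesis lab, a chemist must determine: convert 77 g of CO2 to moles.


M(CO2) = 44.01 g/mol
n = mass/M = 77/44.01 = 1.7496 mol

1.7496 mol


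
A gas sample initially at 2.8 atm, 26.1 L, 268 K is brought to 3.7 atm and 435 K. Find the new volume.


P1V1/T1 = P2V2/T2
V2 = P1V1T2/(T1P2)
= 2.8×26.1×435/(268×3.7)
= 32.059 L

32.059 L


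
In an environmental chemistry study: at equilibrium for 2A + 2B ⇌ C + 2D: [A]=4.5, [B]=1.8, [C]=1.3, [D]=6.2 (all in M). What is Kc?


Kc = [C][D]^2/([A]^2[B]^2)
= (1.3^1 × 6.2^2)/(4.5^2 × 1.8^2)
= 49.972/65.61
= 0.7617

0.7617


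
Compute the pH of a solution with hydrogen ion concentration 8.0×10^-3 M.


pH = -log10([H+]) = -log10(8.0×10^-3)
= 3 - log10(8.0)
= 3 - 0.9
= 2.1

2.1


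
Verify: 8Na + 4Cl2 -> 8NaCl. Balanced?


Equation: 8Na + 4Cl2 -> 8NaCl
Check atoms: Cl: 8=8, Na: 8=8
Balanced

Yes, balanced


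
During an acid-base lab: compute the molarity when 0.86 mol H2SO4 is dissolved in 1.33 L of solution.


M = n/V = 0.86/1.33 = 0.647 mol/L

0.647 M


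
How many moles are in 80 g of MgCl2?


M(MgCl2) = 95.21 g/mol
n = mass/M = 80/95.21 = 0.8402 mol

0.8402 mol


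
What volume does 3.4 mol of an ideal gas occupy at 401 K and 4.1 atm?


PV = nRT  (R = 0.08206 L·atm/(mol·K))
V = nRT/P = 3.4×0.08206×401/4.1
= 27.288 L

27.288 L


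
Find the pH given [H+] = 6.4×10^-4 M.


pH = -log10([H+]) = -log10(6.4×10^-4)
= 4 - log10(6.4)
= 4 - 0.81
= 3.19

3.19


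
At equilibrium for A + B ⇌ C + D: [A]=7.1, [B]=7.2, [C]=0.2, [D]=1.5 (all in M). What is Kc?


Kc = [C][D]/([A][B])
= (0.2^1 × 1.5^1)/(7.1^1 × 7.2^1)
= 0.3/51.12
= 0.005869

0.005869


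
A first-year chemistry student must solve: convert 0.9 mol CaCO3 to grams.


M(CaCO3) = 100.09 g/mol
mass = n × M = 0.9 × 100.09 = 90.08 g

90.08 g


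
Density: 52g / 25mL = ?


ρ = mass/volume
= 52/25
= 2.08 g/mL

2.08 g/mL


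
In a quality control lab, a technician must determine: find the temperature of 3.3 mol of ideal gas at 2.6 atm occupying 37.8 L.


PV = nRT  (R = 0.08206 L·atm/(mol·K))
T = PV/(nR) = 2.6×37.8/(3.3×0.08206)
= 98.28/0.270798
= 362.93 K

362.93 K


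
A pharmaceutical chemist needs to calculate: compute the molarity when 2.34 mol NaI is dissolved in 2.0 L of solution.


M = n/V = 2.34/2.0 = 1.170 mol/L

1.170 M


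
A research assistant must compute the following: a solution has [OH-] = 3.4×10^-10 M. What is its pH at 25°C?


pOH = -log10([OH-]) = -log10(3.4×10^-10)
= 10 - log10(3.4) = 9.47
pH = 14 - pOH = 14 - 9.47 = 4.53

4.53


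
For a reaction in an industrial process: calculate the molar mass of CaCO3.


M(CaCO3) = 1×40.08 + 1×12.01 + 3×16.0
= 40.08 + 12.01 + 48.0
= 100.09 g/mol

100.09 g/mol


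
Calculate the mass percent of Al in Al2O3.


M(Al2O3) = 2×26.98 + 3×16.0 = 101.96 g/mol
Mass of Al = 2 × 26.98 = 53.96 g/mol
% Al = 53.96/101.96 × 100 = 52.92%

52.92%


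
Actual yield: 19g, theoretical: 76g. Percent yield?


% yield = actual/theoretical × 100
= 19/76 × 100
= 25.0%

25.0%


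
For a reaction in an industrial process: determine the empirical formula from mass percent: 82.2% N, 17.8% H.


Assume 100 g sample. Moles of each element:
  N: 82.2/14.01 = 5.867 mol
  H: 17.8/1.008 = 17.659 mol
Divide by smallest (5.867):
  N: 5.867/5.867 = 1.0
  H: 17.659/5.867 = 3.01
Empirical formula: NH3

NH3


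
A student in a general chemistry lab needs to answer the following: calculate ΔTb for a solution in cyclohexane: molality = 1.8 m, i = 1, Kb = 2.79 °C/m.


ΔTb = Kb × m × i
= 2.79 × 1.8 × 1
= 5.022 °C

5.022 °C


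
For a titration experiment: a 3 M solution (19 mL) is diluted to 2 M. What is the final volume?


C1V1 = C2V2
3 × 19 = 2 × V2
V2 = 57/2 = 28.5 mL

28.5 mL


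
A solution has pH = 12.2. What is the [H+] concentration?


[H+] = 10^(-pH) = 10^(-12.2)
= 6.31×10^-13 M

6.31×10^-13 M


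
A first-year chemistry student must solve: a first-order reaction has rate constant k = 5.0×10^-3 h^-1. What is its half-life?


t½ = ln2/k = 0.693147/(5.0×10^-3 h^-1)
= 138.6 h

138.6 h


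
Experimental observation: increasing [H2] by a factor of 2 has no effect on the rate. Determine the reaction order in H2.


rate ∝ [H2]^n
rate ∝ [H2]^0
Order in H2: 0

0


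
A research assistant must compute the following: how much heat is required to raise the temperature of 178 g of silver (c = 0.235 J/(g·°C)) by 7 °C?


q = mcΔT = 178 × 0.235 × 7
= 292.81 J

292.81 J


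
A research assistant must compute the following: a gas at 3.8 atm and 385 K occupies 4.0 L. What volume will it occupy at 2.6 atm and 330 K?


P1V1/T1 = P2V2/T2
V2 = P1V1T2/(T1P2)
= 3.8×4.0×330/(385×2.6)
= 5.011 L

5.011 L


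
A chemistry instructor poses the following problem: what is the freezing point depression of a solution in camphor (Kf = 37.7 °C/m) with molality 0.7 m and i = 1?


ΔTf = Kf × m × i
= 37.7 × 0.7 × 1
= 26.39 °C

26.39 °C


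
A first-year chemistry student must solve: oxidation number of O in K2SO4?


O is usually -2
Oxidation number: -2

-2


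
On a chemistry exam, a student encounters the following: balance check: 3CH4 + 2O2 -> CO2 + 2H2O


Equation: 3CH4 + 2O2 -> CO2 + 2H2O
Check atoms: C: 3≠1, H: 12≠4, O: 4=4
Not balanced

No, not balanced


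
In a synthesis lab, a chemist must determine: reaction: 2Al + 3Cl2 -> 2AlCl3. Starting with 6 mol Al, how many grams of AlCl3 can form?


Mole ratio AlCl3:Al = 2:2
n(AlCl3) = 6 × 2/2 = 6.000 mol
mass = 6.000 × 133.33 = 799.98 g

799.98 g


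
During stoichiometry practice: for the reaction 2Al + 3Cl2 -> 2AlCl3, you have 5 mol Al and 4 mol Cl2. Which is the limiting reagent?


Mole ratio available / coefficient:
  Al: 5/2 = 2.500
  Cl2: 4/3 = 1.333
Smaller ratio is limiting.

Cl2


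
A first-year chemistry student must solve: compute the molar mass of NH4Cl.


M(NH4Cl) = 1×14.01 + 4×1.008 + 1×35.45
= 14.01 + 4.03 + 35.45
= 53.49 g/mol

53.49 g/mol


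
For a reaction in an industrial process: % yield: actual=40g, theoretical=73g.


% yield = actual/theoretical × 100
= 40/73 × 100
= 54.79%

54.79%


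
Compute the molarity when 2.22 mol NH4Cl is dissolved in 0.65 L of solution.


M = n/V = 2.22/0.65 = 3.415 mol/L

3.415 M


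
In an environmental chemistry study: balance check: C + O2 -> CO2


Equation: C + O2 -> CO2
Check atoms: C: 1=1, O: 2=2
Balanced

Yes, balanced


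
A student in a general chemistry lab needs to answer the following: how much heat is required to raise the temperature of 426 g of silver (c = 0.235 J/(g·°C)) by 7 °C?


q = mcΔT = 426 × 0.235 × 7
= 700.77 J

700.77 J


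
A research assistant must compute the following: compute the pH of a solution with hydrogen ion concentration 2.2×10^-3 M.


pH = -log10([H+]) = -log10(2.2×10^-3)
= 3 - log10(2.2)
= 3 - 0.34
= 2.66

2.66


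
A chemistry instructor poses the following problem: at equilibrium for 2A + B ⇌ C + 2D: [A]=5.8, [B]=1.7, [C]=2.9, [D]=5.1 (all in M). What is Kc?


Kc = [C][D]^2/([A]^2[B])
= (2.9^1 × 5.1^2)/(5.8^2 × 1.7^1)
= 75.429/57.188
= 1.319

1.319


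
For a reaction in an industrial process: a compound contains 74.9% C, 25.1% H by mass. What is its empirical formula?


Assume 100 g sample. Moles of each element:
  C: 74.9/12.01 = 6.236 mol
  H: 25.1/1.008 = 24.901 mol
Divide by smallest (6.236):
  C: 6.236/6.236 = 1.0
  H: 24.901/6.236 = 3.99
Empirical formula: CH4

CH4


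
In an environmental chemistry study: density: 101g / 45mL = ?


ρ = mass/volume
= 101/45
= 2.244 g/mL

2.244 g/mL


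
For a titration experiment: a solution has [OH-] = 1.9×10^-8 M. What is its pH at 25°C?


pOH = -log10([OH-]) = -log10(1.9×10^-8)
= 8 - log10(1.9) = 7.72
pH = 14 - pOH = 14 - 7.72 = 6.28

6.28


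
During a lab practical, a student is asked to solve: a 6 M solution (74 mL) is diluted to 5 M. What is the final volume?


C1V1 = C2V2
6 × 74 = 5 × V2
V2 = 444/5 = 88.8 mL

88.8 mL


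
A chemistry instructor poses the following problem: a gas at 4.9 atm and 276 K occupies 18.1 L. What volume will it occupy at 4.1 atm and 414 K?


P1V1/T1 = P2V2/T2
V2 = P1V1T2/(T1P2)
= 4.9×18.1×414/(276×4.1)
= 32.448 L

32.448 L


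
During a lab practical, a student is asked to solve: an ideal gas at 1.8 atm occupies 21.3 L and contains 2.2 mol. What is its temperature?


PV = nRT  (R = 0.08206 L·atm/(mol·K))
T = PV/(nR) = 1.8×21.3/(2.2×0.08206)
= 38.34/0.180532
= 212.37 K

212.37 K


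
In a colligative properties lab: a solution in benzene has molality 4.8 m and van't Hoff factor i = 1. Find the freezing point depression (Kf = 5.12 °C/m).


ΔTf = Kf × m × i
= 5.12 × 4.8 × 1
= 24.576 °C

24.576 °C


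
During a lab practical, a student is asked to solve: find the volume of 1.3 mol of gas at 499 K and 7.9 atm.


PV = nRT  (R = 0.08206 L·atm/(mol·K))
V = nRT/P = 1.3×0.08206×499/7.9
= 6.738 L

6.738 L


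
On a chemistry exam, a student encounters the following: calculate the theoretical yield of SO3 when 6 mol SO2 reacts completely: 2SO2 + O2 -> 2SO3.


Mole ratio SO3:SO2 = 2:2
n(SO3) = 6 × 2/2 = 6.000 mol
mass = 6.000 × 80.07 = 480.42 g

480.42 g


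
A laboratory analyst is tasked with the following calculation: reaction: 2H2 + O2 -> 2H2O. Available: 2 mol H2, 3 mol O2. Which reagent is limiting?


Mole ratio available / coefficient:
  H2: 2/2 = 1.000
  O2: 3/1 = 3.000
Smaller ratio is limiting.

H2


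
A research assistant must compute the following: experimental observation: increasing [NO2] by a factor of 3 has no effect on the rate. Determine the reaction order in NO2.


rate ∝ [NO2]^n
rate ∝ [NO2]^0
Order in NO2: 0

0


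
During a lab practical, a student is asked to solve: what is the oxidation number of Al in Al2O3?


Al is +3
Oxidation number: +3

+3


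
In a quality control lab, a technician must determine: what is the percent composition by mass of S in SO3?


M(SO3) = 1×32.07 + 3×16.0 = 80.07 g/mol
Mass of S = 1 × 32.07 = 32.07 g/mol
% S = 32.07/80.07 × 100 = 40.05%

40.05%


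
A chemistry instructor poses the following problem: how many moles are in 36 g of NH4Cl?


M(NH4Cl) = 53.49 g/mol
n = mass/M = 36/53.49 = 0.673 mol

0.673 mol


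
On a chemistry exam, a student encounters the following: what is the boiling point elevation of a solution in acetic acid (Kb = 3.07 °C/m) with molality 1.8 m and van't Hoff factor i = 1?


ΔTb = Kb × m × i
= 3.07 × 1.8 × 1
= 5.526 °C

5.526 °C


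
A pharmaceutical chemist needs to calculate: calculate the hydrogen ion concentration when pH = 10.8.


[H+] = 10^(-pH) = 10^(-10.8)
= 1.58×10^-11 M

1.58×10^-11 M


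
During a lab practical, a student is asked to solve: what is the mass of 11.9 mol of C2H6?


M(C2H6) = 30.07 g/mol
mass = n × M = 11.9 × 30.07 = 357.83 g

357.83 g


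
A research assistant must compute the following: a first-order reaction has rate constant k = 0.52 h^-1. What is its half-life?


t½ = ln2/k = 0.693147/(0.52 h^-1)
= 1.333 h

1.333 h


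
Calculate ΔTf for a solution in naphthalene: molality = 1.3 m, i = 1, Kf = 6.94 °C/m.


ΔTf = Kf × m × i
= 6.94 × 1.3 × 1
= 9.022 °C

9.022 °C


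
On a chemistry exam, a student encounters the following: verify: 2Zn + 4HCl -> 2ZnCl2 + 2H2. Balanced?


Equation: 2Zn + 4HCl -> 2ZnCl2 + 2H2
Check atoms: Cl: 4=4, H: 4=4, Zn: 2=2
Balanced

Yes, balanced


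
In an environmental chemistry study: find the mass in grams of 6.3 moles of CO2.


M(CO2) = 44.01 g/mol
mass = n × M = 6.3 × 44.01 = 277.26 g

277.26 g


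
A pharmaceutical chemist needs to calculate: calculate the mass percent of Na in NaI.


M(NaI) = 1×22.99 + 1×126.9 = 149.89 g/mol
Mass of Na = 1 × 22.99 = 22.99 g/mol
% Na = 22.99/149.89 × 100 = 15.34%

15.34%


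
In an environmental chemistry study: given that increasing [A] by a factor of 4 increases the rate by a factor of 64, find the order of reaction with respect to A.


rate ∝ [A]^n
4^n = 64 → n = 3
Order in A: 3

3


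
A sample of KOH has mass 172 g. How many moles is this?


M(KOH) = 56.11 g/mol
n = mass/M = 172/56.11 = 3.0654 mol

3.0654 mol


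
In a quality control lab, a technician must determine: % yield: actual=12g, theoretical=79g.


% yield = actual/theoretical × 100
= 12/79 × 100
= 15.19%

15.19%


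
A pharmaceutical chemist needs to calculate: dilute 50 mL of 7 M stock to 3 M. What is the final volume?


C1V1 = C2V2
7 × 50 = 3 × V2
V2 = 350/3 = 116.67 mL

116.67 mL


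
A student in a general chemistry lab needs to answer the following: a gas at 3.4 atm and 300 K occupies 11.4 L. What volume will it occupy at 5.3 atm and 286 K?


P1V1/T1 = P2V2/T2
V2 = P1V1T2/(T1P2)
= 3.4×11.4×286/(300×5.3)
= 6.972 L

6.972 L


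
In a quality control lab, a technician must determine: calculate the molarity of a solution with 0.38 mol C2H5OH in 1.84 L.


M = n/V = 0.38/1.84 = 0.207 mol/L

0.207 M


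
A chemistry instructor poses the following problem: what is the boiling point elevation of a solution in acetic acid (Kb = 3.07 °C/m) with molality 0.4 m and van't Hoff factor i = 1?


ΔTb = Kb × m × i
= 3.07 × 0.4 × 1
= 1.228 °C

1.228 °C


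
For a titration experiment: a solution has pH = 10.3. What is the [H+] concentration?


[H+] = 10^(-pH) = 10^(-10.3)
= 5.01×10^-11 M

5.01×10^-11 M


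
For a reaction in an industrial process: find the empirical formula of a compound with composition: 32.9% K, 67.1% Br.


Assume 100 g sample. Moles of each element:
  K: 32.9/39.1 = 0.841 mol
  Br: 67.1/79.9 = 0.84 mol
Divide by smallest (0.84):
  K: 0.841/0.84 = 1.0
  Br: 0.84/0.84 = 1.0
Empirical formula: KBr

KBr


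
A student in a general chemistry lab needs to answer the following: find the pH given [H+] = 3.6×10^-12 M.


pH = -log10([H+]) = -log10(3.6×10^-12)
= 12 - log10(3.6)
= 12 - 0.56
= 11.44

11.44


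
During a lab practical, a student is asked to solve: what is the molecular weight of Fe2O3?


M(Fe2O3) = 2×55.85 + 3×16.0
= 111.7 + 48.0
= 159.7 g/mol

159.7 g/mol


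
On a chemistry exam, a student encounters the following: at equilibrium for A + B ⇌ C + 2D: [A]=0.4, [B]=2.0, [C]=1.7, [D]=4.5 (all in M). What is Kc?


Kc = [C][D]^2/([A][B])
= (1.7^1 × 4.5^2)/(0.4^1 × 2.0^1)
= 34.425/0.8
= 43.03

43.03


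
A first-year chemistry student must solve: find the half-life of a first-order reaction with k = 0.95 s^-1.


t½ = ln2/k = 0.693147/(0.95 s^-1)
= 0.7296 s

0.7296 s


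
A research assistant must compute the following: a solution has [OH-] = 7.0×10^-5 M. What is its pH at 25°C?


pOH = -log10([OH-]) = -log10(7.0×10^-5)
= 5 - log10(7.0) = 4.15
pH = 14 - pOH = 14 - 4.15 = 9.85

9.85


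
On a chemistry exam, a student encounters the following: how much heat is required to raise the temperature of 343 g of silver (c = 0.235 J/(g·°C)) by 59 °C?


q = mcΔT = 343 × 0.235 × 59
= 4755.70 J

4755.70 J


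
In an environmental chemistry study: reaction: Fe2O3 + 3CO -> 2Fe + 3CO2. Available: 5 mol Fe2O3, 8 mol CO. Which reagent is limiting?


Mole ratio available / coefficient:
  Fe2O3: 5/1 = 5.000
  CO: 8/3 = 2.667
Smaller ratio is limiting.

CO


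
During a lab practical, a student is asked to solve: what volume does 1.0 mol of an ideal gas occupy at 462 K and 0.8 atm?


PV = nRT  (R = 0.08206 L·atm/(mol·K))
V = nRT/P = 1.0×0.08206×462/0.8
= 47.39 L

47.39 L


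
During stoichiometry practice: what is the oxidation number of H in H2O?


H is +1 with nonmetals
Oxidation number: +1

+1


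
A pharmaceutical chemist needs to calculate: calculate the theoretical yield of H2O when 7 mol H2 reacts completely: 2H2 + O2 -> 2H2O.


Mole ratio H2O:H2 = 2:2
n(H2O) = 7 × 2/2 = 7.000 mol
mass = 7.000 × 18.02 = 126.14 g

126.14 g


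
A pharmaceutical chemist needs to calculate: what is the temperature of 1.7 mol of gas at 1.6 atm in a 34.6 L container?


PV = nRT  (R = 0.08206 L·atm/(mol·K))
T = PV/(nR) = 1.6×34.6/(1.7×0.08206)
= 55.36/0.139502
= 396.84 K

396.84 K


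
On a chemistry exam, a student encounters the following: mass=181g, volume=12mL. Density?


ρ = mass/volume
= 181/12
= 15.083 g/mL

15.083 g/mL


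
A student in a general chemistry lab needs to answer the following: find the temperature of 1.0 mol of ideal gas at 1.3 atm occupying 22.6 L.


PV = nRT  (R = 0.08206 L·atm/(mol·K))
T = PV/(nR) = 1.3×22.6/(1.0×0.08206)
= 29.38/0.082060
= 358.03 K

358.03 K


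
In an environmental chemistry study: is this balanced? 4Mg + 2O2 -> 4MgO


Equation: 4Mg + 2O2 -> 4MgO
Check atoms: Mg: 4=4, O: 4=4
Balanced

Yes, balanced


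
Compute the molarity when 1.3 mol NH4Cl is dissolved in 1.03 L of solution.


M = n/V = 1.3/1.03 = 1.262 mol/L

1.262 M


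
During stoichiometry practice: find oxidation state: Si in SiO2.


x + 2(-2) = 0, so x = +4
Oxidation number: +4

+4


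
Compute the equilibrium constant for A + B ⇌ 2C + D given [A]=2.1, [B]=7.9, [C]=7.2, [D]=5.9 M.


Kc = [C]^2[D]/([A][B])
= (7.2^2 × 5.9^1)/(2.1^1 × 7.9^1)
= 305.856/16.59
= 18.44

18.44


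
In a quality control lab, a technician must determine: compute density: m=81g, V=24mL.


ρ = mass/volume
= 81/24
= 3.375 g/mL

3.375 g/mL


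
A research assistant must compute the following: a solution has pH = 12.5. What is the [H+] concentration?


[H+] = 10^(-pH) = 10^(-12.5)
= 3.16×10^-13 M

3.16×10^-13 M


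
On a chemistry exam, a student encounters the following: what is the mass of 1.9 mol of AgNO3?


M(AgNO3) = 169.88 g/mol
mass = n × M = 1.9 × 169.88 = 322.77 g

322.77 g


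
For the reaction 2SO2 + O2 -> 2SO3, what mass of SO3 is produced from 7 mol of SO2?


Mole ratio SO3:SO2 = 2:2
n(SO3) = 7 × 2/2 = 7.000 mol
mass = 7.000 × 80.07 = 560.49 g

560.49 g


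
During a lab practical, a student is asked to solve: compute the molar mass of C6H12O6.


M(C6H12O6) = 6×12.01 + 12×1.008 + 6×16.0
= 72.06 + 12.1 + 96.0
= 180.16 g/mol

180.16 g/mol


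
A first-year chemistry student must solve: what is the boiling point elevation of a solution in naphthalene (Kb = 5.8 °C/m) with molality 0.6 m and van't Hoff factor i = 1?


ΔTb = Kb × m × i
= 5.8 × 0.6 × 1
= 3.48 °C

3.48 °C


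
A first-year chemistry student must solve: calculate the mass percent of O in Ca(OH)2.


M(Ca(OH)2) = 1×40.08 + 2×16.0 + 2×1.008 = 74.096 g/mol
Mass of O = 2 × 16.0 = 32.00 g/mol
% O = 32.00/74.096 × 100 = 43.19%

43.19%


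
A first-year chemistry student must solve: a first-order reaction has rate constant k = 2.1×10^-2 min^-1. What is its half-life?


t½ = ln2/k = 0.693147/(2.1×10^-2 min^-1)
= 33.01 min

33.01 min


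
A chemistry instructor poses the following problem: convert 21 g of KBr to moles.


M(KBr) = 119.0 g/mol
n = mass/M = 21/119.0 = 0.1765 mol

0.1765 mol


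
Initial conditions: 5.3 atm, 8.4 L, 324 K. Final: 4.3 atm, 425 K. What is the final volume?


P1V1/T1 = P2V2/T2
V2 = P1V1T2/(T1P2)
= 5.3×8.4×425/(324×4.3)
= 13.581 L

13.581 L


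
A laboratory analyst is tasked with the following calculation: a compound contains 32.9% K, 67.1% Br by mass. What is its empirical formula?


Assume 100 g sample. Moles of each element:
  K: 32.9/39.1 = 0.841 mol
  Br: 67.1/79.9 = 0.84 mol
Divide by smallest (0.84):
  K: 0.841/0.84 = 1.0
  Br: 0.84/0.84 = 1.0
Empirical formula: KBr

KBr


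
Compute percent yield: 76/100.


% yield = actual/theoretical × 100
= 76/100 × 100
= 76.0%

76.0%


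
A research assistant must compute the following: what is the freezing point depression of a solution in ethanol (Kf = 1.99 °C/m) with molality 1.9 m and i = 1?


ΔTf = Kf × m × i
= 1.99 × 1.9 × 1
= 3.781 °C

3.781 °C


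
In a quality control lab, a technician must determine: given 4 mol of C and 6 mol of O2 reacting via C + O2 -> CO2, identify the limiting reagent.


Mole ratio available / coefficient:
  C: 4/1 = 4.000
  O2: 6/1 = 6.000
Smaller ratio is limiting.

C


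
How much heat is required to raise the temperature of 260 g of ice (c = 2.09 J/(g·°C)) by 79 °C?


q = mcΔT = 260 × 2.09 × 79
= 42928.60 J

42928.60 J


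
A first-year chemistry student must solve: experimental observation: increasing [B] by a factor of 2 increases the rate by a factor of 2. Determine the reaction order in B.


rate ∝ [B]^n
2^n = 2 → n = 1
Order in B: 1

1


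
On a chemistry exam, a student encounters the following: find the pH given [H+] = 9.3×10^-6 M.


pH = -log10([H+]) = -log10(9.3×10^-6)
= 6 - log10(9.3)
= 6 - 0.97
= 5.03

5.03


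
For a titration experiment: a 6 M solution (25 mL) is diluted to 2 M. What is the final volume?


C1V1 = C2V2
6 × 25 = 2 × V2
V2 = 150/2 = 75.0 mL

75.0 mL


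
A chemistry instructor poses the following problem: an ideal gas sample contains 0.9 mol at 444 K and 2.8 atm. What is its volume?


PV = nRT  (R = 0.08206 L·atm/(mol·K))
V = nRT/P = 0.9×0.08206×444/2.8
= 11.711 L

11.711 L


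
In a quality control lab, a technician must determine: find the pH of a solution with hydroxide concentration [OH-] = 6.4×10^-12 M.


pOH = -log10([OH-]) = -log10(6.4×10^-12)
= 12 - log10(6.4) = 11.19
pH = 14 - pOH = 14 - 11.19 = 2.81

2.81


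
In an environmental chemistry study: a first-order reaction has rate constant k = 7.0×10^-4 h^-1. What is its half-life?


t½ = ln2/k = 0.693147/(7.0×10^-4 h^-1)
= 990.2 h

990.2 h


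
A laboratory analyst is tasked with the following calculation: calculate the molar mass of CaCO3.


M(CaCO3) = 1×40.08 + 1×12.01 + 3×16.0
= 40.08 + 12.01 + 48.0
= 100.09 g/mol

100.09 g/mol


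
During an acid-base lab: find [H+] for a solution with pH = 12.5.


[H+] = 10^(-pH) = 10^(-12.5)
= 3.16×10^-13 M

3.16×10^-13 M


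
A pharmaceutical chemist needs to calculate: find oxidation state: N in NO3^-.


x + 3(-2) = -1, so x = +5
Oxidation number: +5

+5


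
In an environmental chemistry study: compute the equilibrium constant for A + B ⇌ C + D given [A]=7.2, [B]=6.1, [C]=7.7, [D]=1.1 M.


Kc = [C][D]/([A][B])
= (7.7^1 × 1.1^1)/(7.2^1 × 6.1^1)
= 8.47/43.92
= 0.1929

0.1929


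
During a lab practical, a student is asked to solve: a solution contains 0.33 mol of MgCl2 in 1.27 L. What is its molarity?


M = n/V = 0.33/1.27 = 0.260 mol/L

0.260 M


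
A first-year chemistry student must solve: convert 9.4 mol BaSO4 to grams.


M(BaSO4) = 233.4 g/mol
mass = n × M = 9.4 × 233.4 = 2193.96 g

2193.96 g


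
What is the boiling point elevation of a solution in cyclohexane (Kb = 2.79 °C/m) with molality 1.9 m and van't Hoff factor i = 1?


ΔTb = Kb × m × i
= 2.79 × 1.9 × 1
= 5.301 °C

5.301 °C


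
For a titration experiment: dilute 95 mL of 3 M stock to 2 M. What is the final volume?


C1V1 = C2V2
3 × 95 = 2 × V2
V2 = 285/2 = 142.5 mL

142.5 mL


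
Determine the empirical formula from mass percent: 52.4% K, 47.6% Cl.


Assume 100 g sample. Moles of each element:
  K: 52.4/39.1 = 1.34 mol
  Cl: 47.6/35.45 = 1.343 mol
Divide by smallest (1.34):
  K: 1.34/1.34 = 1.0
  Cl: 1.343/1.34 = 1.0
Empirical formula: KCl

KCl


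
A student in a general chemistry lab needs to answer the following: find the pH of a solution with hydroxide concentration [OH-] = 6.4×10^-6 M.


pOH = -log10([OH-]) = -log10(6.4×10^-6)
= 6 - log10(6.4) = 5.19
pH = 14 - pOH = 14 - 5.19 = 8.81

8.81


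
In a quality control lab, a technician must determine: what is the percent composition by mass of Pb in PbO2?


M(PbO2) = 1×207.2 + 2×16.0 = 239.20 g/mol
Mass of Pb = 1 × 207.2 = 207.20 g/mol
% Pb = 207.20/239.20 × 100 = 86.62%

86.62%


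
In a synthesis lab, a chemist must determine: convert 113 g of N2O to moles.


M(N2O) = 44.02 g/mol
n = mass/M = 113/44.02 = 2.567 mol

2.567 mol


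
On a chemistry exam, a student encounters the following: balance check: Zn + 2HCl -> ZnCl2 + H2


Equation: Zn + 2HCl -> ZnCl2 + H2
Check atoms: Cl: 2=2, H: 2=2, Zn: 1=1
Balanced

Yes, balanced


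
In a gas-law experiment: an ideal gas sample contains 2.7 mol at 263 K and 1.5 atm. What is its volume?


PV = nRT  (R = 0.08206 L·atm/(mol·K))
V = nRT/P = 2.7×0.08206×263/1.5
= 38.847 L

38.847 L


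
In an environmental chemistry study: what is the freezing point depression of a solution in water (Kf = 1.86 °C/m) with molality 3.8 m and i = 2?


ΔTf = Kf × m × i
= 1.86 × 3.8 × 2
= 14.136 °C

14.136 °C


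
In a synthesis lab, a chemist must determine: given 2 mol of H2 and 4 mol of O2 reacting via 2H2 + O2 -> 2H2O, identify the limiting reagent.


Mole ratio available / coefficient:
  H2: 2/2 = 1.000
  O2: 4/1 = 4.000
Smaller ratio is limiting.

H2


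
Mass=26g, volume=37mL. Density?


ρ = mass/volume
= 26/37
= 0.703 g/mL

0.703 g/mL


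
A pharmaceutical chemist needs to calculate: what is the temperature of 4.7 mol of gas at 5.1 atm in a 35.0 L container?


PV = nRT  (R = 0.08206 L·atm/(mol·K))
T = PV/(nR) = 5.1×35.0/(4.7×0.08206)
= 178.50/0.385682
= 462.82 K

462.82 K


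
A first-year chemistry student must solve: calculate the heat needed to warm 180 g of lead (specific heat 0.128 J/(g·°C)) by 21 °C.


q = mcΔT = 180 × 0.128 × 21
= 483.84 J

483.84 J


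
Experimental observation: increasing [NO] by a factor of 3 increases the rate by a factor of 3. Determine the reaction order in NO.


rate ∝ [NO]^n
3^n = 3 → n = 1
Order in NO: 1

1
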